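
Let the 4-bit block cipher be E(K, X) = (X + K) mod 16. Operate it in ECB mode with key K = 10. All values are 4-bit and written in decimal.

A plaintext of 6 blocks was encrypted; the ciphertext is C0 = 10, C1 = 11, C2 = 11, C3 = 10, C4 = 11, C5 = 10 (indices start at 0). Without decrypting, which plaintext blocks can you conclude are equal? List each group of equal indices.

P0 = P3 = P5; P1 = P2 = P4

ECB encrypts each block independently with the same key, so equal ciphertext blocks imply equal plaintext blocks.
C0 = C3 = C5 = 10, so P0 = P3 = P5.
C1 = C2 = C4 = 11, so P1 = P2 = P4.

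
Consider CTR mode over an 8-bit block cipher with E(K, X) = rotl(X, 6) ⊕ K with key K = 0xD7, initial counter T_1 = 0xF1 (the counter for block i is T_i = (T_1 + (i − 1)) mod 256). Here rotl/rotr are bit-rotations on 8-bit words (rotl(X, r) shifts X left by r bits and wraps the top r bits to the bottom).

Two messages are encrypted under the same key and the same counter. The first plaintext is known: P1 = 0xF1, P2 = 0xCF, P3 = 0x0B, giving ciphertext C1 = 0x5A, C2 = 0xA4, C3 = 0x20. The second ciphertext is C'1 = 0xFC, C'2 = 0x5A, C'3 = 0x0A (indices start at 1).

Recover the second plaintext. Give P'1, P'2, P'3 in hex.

In CTR with a reused counter, both messages share the same keystream S_i, so C_i ⊕ C'_i = P_i ⊕ P'_i and thus P'_i = P_i ⊕ C_i ⊕ C'_i.
P'1: 0xF1 ⊕ 0x5A ⊕ 0xFC = 0x57.
P'2: 0xCF ⊕ 0xA4 ⊕ 0x5A = 0x31.
P'3: 0x0B ⊕ 0x20 ⊕ 0x0A = 0x21.

P'1 = 0x57, P'2 = 0x31, P'3 = 0x21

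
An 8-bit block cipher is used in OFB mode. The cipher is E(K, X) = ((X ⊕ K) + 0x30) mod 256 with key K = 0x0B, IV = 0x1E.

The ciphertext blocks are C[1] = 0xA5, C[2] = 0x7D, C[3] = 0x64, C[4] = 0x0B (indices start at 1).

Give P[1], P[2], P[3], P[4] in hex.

OFB decryption: S_i = E(K, S_{i−1}) with S_{0} = IV; P_i = C_i ⊕ S_i.
P[1]: S = E(K, 0x1E) = 0x45; 0xA5 ⊕ 0x45 = 0xE0.
P[2]: S = E(K, 0x45) = 0x7E; 0x7D ⊕ 0x7E = 0x03.
P[3]: S = E(K, 0x7E) = 0xA5; 0x64 ⊕ 0xA5 = 0xC1.
P[4]: S = E(K, 0xA5) = 0xDE; 0x0B ⊕ 0xDE = 0xD5.

P[1] = 0xE0, P[2] = 0x03, P[3] = 0xC1, P[4] = 0xD5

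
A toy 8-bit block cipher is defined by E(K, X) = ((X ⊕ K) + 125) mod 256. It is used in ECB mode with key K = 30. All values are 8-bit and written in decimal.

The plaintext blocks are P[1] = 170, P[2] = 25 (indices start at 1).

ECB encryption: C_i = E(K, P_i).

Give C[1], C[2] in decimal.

C[1]: E(K, 170) = 49.
C[2]: E(K, 25) = 132.

C[1] = 49, C[2] = 132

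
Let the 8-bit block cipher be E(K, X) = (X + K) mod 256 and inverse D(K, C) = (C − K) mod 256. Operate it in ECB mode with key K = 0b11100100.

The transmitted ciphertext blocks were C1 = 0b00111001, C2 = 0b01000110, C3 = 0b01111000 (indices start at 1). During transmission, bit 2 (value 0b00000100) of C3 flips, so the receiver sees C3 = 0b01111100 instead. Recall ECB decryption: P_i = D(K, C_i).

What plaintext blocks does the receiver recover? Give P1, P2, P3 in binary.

Only C3 changed, to 0b01111100. In ECB, a change in C_i affects only P_i. Decrypting the received ciphertext:
P1: D(K, 0b00111001) = 0b01010101.
P2: D(K, 0b01000110) = 0b01100010.
P3: D(K, 0b01111100) = 0b10011000.
Blocks that differ from the original plaintext: P3.

P1 = 0b01010101, P2 = 0b01100010, P3 = 0b10011000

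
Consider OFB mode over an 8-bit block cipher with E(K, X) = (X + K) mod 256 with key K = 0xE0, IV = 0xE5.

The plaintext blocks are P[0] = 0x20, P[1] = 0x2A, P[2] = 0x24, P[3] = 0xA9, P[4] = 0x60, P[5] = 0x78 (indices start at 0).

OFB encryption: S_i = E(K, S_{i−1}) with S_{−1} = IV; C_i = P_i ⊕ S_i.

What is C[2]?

C[2] = 0xA1

C[0]: S = E(K, 0xE5) = 0xC5; 0x20 ⊕ 0xC5 = 0xE5.
C[1]: S = E(K, 0xC5) = 0xA5; 0x2A ⊕ 0xA5 = 0x8F.
C[2]: S = E(K, 0xA5) = 0x85; 0x24 ⊕ 0x85 = 0xA1.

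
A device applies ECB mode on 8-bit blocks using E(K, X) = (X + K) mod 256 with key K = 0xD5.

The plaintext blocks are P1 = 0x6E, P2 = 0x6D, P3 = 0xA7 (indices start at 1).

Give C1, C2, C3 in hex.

C1 = 0x43, C2 = 0x42, C3 = 0x7C

ECB encryption: C_i = E(K, P_i).
C1: E(K, 0x6E) = 0x43.
C2: E(K, 0x6D) = 0x42.
C3: E(K, 0xA7) = 0x7C.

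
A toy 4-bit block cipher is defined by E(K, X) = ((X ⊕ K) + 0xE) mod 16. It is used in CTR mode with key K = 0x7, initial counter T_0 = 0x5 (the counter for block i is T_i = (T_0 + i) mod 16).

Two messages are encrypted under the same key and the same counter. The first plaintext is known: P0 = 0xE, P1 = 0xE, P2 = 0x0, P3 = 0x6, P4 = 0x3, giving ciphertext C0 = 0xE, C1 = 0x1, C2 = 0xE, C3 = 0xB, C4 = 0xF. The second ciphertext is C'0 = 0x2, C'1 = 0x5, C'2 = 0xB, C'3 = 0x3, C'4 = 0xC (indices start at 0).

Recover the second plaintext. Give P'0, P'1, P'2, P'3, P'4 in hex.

In CTR with a reused counter, both messages share the same keystream S_i, so C_i ⊕ C'_i = P_i ⊕ P'_i and thus P'_i = P_i ⊕ C_i ⊕ C'_i.
P'0: 0xE ⊕ 0xE ⊕ 0x2 = 0x2.
P'1: 0xE ⊕ 0x1 ⊕ 0x5 = 0xA.
P'2: 0x0 ⊕ 0xE ⊕ 0xB = 0x5.
P'3: 0x6 ⊕ 0xB ⊕ 0x3 = 0xE.
P'4: 0x3 ⊕ 0xF ⊕ 0xC = 0x0.

P'0 = 0x2, P'1 = 0xA, P'2 = 0x5, P'3 = 0xE, P'4 = 0x0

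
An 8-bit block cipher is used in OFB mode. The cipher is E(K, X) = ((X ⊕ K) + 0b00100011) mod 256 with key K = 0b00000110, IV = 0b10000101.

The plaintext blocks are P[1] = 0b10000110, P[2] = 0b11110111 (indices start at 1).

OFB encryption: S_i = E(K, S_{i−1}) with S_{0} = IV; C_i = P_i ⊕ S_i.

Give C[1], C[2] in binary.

C[1] = 0b00100000, C[2] = 0b00110100

C[1]: S = E(K, 0b10000101) = 0b10100110; 0b10000110 ⊕ 0b10100110 = 0b00100000.
C[2]: S = E(K, 0b10100110) = 0b11000011; 0b11110111 ⊕ 0b11000011 = 0b00110100.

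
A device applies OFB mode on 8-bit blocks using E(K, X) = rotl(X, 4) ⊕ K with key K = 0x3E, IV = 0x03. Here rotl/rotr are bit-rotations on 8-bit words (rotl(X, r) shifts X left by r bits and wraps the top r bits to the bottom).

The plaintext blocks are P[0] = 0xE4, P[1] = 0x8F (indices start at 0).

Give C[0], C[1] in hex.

C[0] = 0xEA, C[1] = 0x51

OFB encryption: S_i = E(K, S_{i−1}) with S_{−1} = IV; C_i = P_i ⊕ S_i.
C[0]: S = E(K, 0x03) = 0x0E; 0xE4 ⊕ 0x0E = 0xEA.
C[1]: S = E(K, 0x0E) = 0xDE; 0x8F ⊕ 0xDE = 0x51.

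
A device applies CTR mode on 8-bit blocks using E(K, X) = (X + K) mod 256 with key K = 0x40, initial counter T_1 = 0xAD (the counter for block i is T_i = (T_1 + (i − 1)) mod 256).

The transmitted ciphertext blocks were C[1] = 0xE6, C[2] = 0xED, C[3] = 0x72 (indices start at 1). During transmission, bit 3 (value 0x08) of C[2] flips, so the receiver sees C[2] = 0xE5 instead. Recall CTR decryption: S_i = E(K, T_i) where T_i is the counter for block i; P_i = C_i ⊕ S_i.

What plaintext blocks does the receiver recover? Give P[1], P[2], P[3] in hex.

P[1] = 0x0B, P[2] = 0x0B, P[3] = 0x9D

Only C[2] changed, to 0xE5. In CTR, a change in C_i flips the same bit in P_i only; the keystream is unaffected. Decrypting the received ciphertext:
P[1]: T = 0xAD, S = E(K, T) = 0xED; 0xE6 ⊕ 0xED = 0x0B.
P[2]: T = 0xAE, S = E(K, T) = 0xEE; 0xE5 ⊕ 0xEE = 0x0B.
P[3]: T = 0xAF, S = E(K, T) = 0xEF; 0x72 ⊕ 0xEF = 0x9D.
Blocks that differ from the original plaintext: P[2].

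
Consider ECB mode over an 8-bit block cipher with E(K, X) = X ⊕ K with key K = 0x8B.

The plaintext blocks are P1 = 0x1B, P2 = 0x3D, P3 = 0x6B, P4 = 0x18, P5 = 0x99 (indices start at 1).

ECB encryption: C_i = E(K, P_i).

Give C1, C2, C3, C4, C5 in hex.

C1 = 0x90, C2 = 0xB6, C3 = 0xE0, C4 = 0x93, C5 = 0x12

C1: E(K, 0x1B) = 0x90.
C2: E(K, 0x3D) = 0xB6.
C3: E(K, 0x6B) = 0xE0.
C4: E(K, 0x18) = 0x93.
C5: E(K, 0x99) = 0x12.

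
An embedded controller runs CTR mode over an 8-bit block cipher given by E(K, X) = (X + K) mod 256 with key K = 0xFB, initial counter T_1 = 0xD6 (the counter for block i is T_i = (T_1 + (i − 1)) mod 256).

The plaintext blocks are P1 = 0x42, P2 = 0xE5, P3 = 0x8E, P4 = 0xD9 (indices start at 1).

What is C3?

CTR encryption: S_i = E(K, T_i) where T_i is the counter for block i; C_i = P_i ⊕ S_i.
C1: T = 0xD6, S = E(K, T) = 0xD1; 0x42 ⊕ 0xD1 = 0x93.
C2: T = 0xD7, S = E(K, T) = 0xD2; 0xE5 ⊕ 0xD2 = 0x37.
C3: T = 0xD8, S = E(K, T) = 0xD3; 0x8E ⊕ 0xD3 = 0x5D.

C3 = 0x5D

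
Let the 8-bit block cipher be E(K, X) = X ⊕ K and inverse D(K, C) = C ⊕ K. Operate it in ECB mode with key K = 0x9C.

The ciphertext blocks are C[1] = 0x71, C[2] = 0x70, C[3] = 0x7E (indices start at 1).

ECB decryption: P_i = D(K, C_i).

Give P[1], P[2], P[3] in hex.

P[1]: D(K, 0x71) = 0xED.
P[2]: D(K, 0x70) = 0xEC.
P[3]: D(K, 0x7E) = 0xE2.

P[1] = 0xED, P[2] = 0xEC, P[3] = 0xE2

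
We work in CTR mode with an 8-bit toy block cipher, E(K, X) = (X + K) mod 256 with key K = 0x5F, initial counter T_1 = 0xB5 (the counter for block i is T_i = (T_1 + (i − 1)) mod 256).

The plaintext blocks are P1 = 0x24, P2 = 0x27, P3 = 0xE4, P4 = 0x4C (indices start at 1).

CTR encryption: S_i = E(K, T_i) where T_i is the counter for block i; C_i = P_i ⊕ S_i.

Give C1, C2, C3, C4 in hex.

C1: T = 0xB5, S = E(K, T) = 0x14; 0x24 ⊕ 0x14 = 0x30.
C2: T = 0xB6, S = E(K, T) = 0x15; 0x27 ⊕ 0x15 = 0x32.
C3: T = 0xB7, S = E(K, T) = 0x16; 0xE4 ⊕ 0x16 = 0xF2.
C4: T = 0xB8, S = E(K, T) = 0x17; 0x4C ⊕ 0x17 = 0x5B.

C1 = 0x30, C2 = 0x32, C3 = 0xF2, C4 = 0x5B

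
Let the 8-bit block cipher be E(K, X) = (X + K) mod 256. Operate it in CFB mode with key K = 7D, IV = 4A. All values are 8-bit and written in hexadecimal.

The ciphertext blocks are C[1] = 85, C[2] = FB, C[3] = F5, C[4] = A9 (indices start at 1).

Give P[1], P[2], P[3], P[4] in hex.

P[1] = 42, P[2] = F9, P[3] = 8D, P[4] = DB

CFB decryption: P_i = C_i ⊕ E(K, C_{i−1}), with C_{0} = IV.
P[1]: E(K, 4A) = C7; 85 ⊕ C7 = 42.
P[2]: E(K, 85) = 02; FB ⊕ 02 = F9.
P[3]: E(K, FB) = 78; F5 ⊕ 78 = 8D.
P[4]: E(K, F5) = 72; A9 ⊕ 72 = DB.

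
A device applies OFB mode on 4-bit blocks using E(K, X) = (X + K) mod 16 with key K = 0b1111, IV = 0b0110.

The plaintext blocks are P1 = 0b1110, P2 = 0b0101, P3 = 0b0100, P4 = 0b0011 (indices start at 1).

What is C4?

C4 = 0b0001

OFB encryption: S_i = E(K, S_{i−1}) with S_{0} = IV; C_i = P_i ⊕ S_i.
C1: S = E(K, 0b0110) = 0b0101; 0b1110 ⊕ 0b0101 = 0b1011.
C2: S = E(K, 0b0101) = 0b0100; 0b0101 ⊕ 0b0100 = 0b0001.
C3: S = E(K, 0b0100) = 0b0011; 0b0100 ⊕ 0b0011 = 0b0111.
C4: S = E(K, 0b0011) = 0b0010; 0b0011 ⊕ 0b0010 = 0b0001.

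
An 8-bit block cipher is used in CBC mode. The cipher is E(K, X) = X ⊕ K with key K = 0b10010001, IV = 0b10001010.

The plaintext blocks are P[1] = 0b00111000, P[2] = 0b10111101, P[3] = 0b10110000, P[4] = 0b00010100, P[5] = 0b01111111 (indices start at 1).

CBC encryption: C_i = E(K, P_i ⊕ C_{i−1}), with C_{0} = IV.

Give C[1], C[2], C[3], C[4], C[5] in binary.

C[1] = 0b00100011, C[2] = 0b00001111, C[3] = 0b00101110, C[4] = 0b10101011, C[5] = 0b01000101

C[1]: P[1] ⊕ 0b10001010 = 0b10110010; E(K, 0b10110010) = 0b00100011.
C[2]: P[2] ⊕ 0b00100011 = 0b10011110; E(K, 0b10011110) = 0b00001111.
C[3]: P[3] ⊕ 0b00001111 = 0b10111111; E(K, 0b10111111) = 0b00101110.
C[4]: P[4] ⊕ 0b00101110 = 0b00111010; E(K, 0b00111010) = 0b10101011.
C[5]: P[5] ⊕ 0b10101011 = 0b11010100; E(K, 0b11010100) = 0b01000101.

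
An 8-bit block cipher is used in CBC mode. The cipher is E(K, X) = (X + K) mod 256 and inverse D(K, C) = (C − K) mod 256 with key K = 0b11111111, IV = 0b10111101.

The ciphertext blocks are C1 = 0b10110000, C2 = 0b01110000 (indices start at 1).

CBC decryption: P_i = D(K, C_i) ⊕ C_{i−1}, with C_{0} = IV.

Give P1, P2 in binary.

P1: D(K, 0b10110000) = 0b10110001; 0b10110001 ⊕ 0b10111101 = 0b00001100.
P2: D(K, 0b01110000) = 0b01110001; 0b01110001 ⊕ 0b10110000 = 0b11000001.

P1 = 0b00001100, P2 = 0b11000001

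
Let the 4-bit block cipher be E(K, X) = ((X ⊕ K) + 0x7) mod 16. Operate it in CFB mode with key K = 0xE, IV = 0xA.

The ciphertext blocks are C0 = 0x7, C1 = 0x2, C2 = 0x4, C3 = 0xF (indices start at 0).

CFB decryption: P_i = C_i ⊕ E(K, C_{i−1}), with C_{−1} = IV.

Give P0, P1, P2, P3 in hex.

P0: E(K, 0xA) = 0xB; 0x7 ⊕ 0xB = 0xC.
P1: E(K, 0x7) = 0x0; 0x2 ⊕ 0x0 = 0x2.
P2: E(K, 0x2) = 0x3; 0x4 ⊕ 0x3 = 0x7.
P3: E(K, 0x4) = 0x1; 0xF ⊕ 0x1 = 0xE.

P0 = 0xC, P1 = 0x2, P2 = 0x7, P3 = 0xE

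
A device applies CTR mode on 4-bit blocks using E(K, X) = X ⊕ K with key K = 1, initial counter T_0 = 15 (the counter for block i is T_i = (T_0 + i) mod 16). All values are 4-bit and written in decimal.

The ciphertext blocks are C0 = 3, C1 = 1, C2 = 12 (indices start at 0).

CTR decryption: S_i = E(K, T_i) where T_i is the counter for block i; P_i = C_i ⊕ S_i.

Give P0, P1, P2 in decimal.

P0 = 13, P1 = 0, P2 = 12

P0: T = 15, S = E(K, T) = 14; 3 ⊕ 14 = 13.
P1: T = 0, S = E(K, T) = 1; 1 ⊕ 1 = 0.
P2: T = 1, S = E(K, T) = 0; 12 ⊕ 0 = 12.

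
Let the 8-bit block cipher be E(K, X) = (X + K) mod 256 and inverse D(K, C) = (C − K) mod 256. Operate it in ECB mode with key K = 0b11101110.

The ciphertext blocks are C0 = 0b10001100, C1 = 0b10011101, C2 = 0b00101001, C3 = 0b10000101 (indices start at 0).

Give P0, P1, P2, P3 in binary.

ECB decryption: P_i = D(K, C_i).
P0: D(K, 0b10001100) = 0b10011110.
P1: D(K, 0b10011101) = 0b10101111.
P2: D(K, 0b00101001) = 0b00111011.
P3: D(K, 0b10000101) = 0b10010111.

P0 = 0b10011110, P1 = 0b10101111, P2 = 0b00111011, P3 = 0b10010111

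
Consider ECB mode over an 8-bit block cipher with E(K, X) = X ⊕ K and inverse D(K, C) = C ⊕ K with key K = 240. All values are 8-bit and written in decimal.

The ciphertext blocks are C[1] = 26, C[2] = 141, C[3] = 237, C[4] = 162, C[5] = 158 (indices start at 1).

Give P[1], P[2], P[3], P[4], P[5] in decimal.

P[1] = 234, P[2] = 125, P[3] = 29, P[4] = 82, P[5] = 110

ECB decryption: P_i = D(K, C_i).
P[1]: D(K, 26) = 234.
P[2]: D(K, 141) = 125.
P[3]: D(K, 237) = 29.
P[4]: D(K, 162) = 82.
P[5]: D(K, 158) = 110.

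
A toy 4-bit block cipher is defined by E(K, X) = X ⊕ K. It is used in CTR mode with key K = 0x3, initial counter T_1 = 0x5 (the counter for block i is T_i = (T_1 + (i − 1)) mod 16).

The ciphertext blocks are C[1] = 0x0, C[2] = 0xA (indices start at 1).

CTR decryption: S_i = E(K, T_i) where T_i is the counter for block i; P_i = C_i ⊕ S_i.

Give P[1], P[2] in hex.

P[1] = 0x6, P[2] = 0xF

P[1]: T = 0x5, S = E(K, T) = 0x6; 0x0 ⊕ 0x6 = 0x6.
P[2]: T = 0x6, S = E(K, T) = 0x5; 0xA ⊕ 0x5 = 0xF.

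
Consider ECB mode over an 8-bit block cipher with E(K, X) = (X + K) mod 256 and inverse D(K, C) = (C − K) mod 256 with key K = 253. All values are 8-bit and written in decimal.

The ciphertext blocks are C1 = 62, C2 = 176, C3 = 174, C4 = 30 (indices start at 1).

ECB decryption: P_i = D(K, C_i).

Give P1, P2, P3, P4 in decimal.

P1: D(K, 62) = 65.
P2: D(K, 176) = 179.
P3: D(K, 174) = 177.
P4: D(K, 30) = 33.

P1 = 65, P2 = 179, P3 = 177, P4 = 33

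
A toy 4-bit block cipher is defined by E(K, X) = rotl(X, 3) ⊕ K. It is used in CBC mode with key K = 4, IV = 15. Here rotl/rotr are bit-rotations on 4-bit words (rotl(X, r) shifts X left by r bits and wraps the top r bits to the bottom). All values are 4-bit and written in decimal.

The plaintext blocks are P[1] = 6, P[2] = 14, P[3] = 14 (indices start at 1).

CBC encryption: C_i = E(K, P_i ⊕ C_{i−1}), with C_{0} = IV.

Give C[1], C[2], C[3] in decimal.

C[1]: P[1] ⊕ 15 = 9; E(K, 9) = 8.
C[2]: P[2] ⊕ 8 = 6; E(K, 6) = 7.
C[3]: P[3] ⊕ 7 = 9; E(K, 9) = 8.

C[1] = 8, C[2] = 7, C[3] = 8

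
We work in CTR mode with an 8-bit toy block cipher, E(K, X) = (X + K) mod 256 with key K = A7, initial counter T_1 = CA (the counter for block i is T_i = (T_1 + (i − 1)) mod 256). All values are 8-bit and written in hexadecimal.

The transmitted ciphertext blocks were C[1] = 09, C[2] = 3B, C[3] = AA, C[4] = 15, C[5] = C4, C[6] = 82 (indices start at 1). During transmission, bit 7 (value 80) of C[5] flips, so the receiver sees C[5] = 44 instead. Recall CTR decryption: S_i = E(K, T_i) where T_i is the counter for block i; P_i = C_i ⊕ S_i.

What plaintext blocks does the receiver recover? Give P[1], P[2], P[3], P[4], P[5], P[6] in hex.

P[1] = 78, P[2] = 49, P[3] = D9, P[4] = 61, P[5] = 31, P[6] = F4

Only C[5] changed, to 44. In CTR, a change in C_i flips the same bit in P_i only; the keystream is unaffected. Decrypting the received ciphertext:
P[1]: T = CA, S = E(K, T) = 71; 09 ⊕ 71 = 78.
P[2]: T = CB, S = E(K, T) = 72; 3B ⊕ 72 = 49.
P[3]: T = CC, S = E(K, T) = 73; AA ⊕ 73 = D9.
P[4]: T = CD, S = E(K, T) = 74; 15 ⊕ 74 = 61.
P[5]: T = CE, S = E(K, T) = 75; 44 ⊕ 75 = 31.
P[6]: T = CF, S = E(K, T) = 76; 82 ⊕ 76 = F4.
Blocks that differ from the original plaintext: P[5].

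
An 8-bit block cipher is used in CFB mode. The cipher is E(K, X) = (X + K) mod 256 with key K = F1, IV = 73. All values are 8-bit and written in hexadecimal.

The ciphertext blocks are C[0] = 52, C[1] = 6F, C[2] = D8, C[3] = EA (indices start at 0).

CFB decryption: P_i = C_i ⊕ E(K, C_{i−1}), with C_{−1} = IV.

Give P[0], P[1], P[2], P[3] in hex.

P[0]: E(K, 73) = 64; 52 ⊕ 64 = 36.
P[1]: E(K, 52) = 43; 6F ⊕ 43 = 2C.
P[2]: E(K, 6F) = 60; D8 ⊕ 60 = B8.
P[3]: E(K, D8) = C9; EA ⊕ C9 = 23.

P[0] = 36, P[1] = 2C, P[2] = B8, P[3] = 23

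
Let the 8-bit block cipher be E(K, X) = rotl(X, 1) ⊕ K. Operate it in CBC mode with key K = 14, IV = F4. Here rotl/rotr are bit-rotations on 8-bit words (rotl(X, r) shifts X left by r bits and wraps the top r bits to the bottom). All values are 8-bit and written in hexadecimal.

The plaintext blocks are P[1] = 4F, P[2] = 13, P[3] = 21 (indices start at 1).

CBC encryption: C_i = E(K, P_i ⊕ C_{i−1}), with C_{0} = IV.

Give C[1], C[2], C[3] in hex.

C[1]: P[1] ⊕ F4 = BB; E(K, BB) = 63.
C[2]: P[2] ⊕ 63 = 70; E(K, 70) = F4.
C[3]: P[3] ⊕ F4 = D5; E(K, D5) = BF.

C[1] = 63, C[2] = F4, C[3] = BF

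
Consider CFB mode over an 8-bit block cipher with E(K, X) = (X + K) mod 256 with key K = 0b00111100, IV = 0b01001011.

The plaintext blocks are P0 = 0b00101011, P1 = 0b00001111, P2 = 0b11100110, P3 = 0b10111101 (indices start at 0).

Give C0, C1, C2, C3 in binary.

CFB encryption: C_i = P_i ⊕ E(K, C_{i−1}), with C_{−1} = IV.
C0: E(K, 0b01001011) = 0b10000111; 0b00101011 ⊕ 0b10000111 = 0b10101100.
C1: E(K, 0b10101100) = 0b11101000; 0b00001111 ⊕ 0b11101000 = 0b11100111.
C2: E(K, 0b11100111) = 0b00100011; 0b11100110 ⊕ 0b00100011 = 0b11000101.
C3: E(K, 0b11000101) = 0b00000001; 0b10111101 ⊕ 0b00000001 = 0b10111100.

C0 = 0b10101100, C1 = 0b11100111, C2 = 0b11000101, C3 = 0b10111100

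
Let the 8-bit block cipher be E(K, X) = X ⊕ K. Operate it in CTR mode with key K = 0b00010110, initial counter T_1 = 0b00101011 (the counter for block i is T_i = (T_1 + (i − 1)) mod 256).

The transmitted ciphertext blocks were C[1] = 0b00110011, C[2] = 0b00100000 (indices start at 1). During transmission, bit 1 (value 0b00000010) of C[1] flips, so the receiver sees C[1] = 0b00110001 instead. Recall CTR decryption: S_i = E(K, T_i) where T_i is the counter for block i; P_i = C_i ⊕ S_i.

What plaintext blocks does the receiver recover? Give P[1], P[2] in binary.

Only C[1] changed, to 0b00110001. In CTR, a change in C_i flips the same bit in P_i only; the keystream is unaffected. Decrypting the received ciphertext:
P[1]: T = 0b00101011, S = E(K, T) = 0b00111101; 0b00110001 ⊕ 0b00111101 = 0b00001100.
P[2]: T = 0b00101100, S = E(K, T) = 0b00111010; 0b00100000 ⊕ 0b00111010 = 0b00011010.
Blocks that differ from the original plaintext: P[1].

P[1] = 0b00001100, P[2] = 0b00011010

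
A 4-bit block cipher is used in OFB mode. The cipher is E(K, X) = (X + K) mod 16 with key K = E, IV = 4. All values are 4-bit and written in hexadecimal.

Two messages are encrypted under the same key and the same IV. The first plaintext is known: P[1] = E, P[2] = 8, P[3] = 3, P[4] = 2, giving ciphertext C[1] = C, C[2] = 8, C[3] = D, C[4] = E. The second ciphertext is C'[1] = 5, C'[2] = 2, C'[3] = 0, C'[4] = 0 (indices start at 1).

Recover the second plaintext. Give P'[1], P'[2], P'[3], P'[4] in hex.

P'[1] = 7, P'[2] = 2, P'[3] = E, P'[4] = C

In OFB with a reused IV, both messages share the same keystream S_i, so C_i ⊕ C'_i = P_i ⊕ P'_i and thus P'_i = P_i ⊕ C_i ⊕ C'_i.
P'[1]: E ⊕ C ⊕ 5 = 7.
P'[2]: 8 ⊕ 8 ⊕ 2 = 2.
P'[3]: 3 ⊕ D ⊕ 0 = E.
P'[4]: 2 ⊕ E ⊕ 0 = C.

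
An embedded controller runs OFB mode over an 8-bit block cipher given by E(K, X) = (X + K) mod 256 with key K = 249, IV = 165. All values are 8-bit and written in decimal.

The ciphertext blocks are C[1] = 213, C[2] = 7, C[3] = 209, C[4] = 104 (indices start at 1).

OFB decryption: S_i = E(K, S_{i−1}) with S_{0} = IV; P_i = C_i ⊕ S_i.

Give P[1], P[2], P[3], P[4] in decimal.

P[1]: S = E(K, 165) = 158; 213 ⊕ 158 = 75.
P[2]: S = E(K, 158) = 151; 7 ⊕ 151 = 144.
P[3]: S = E(K, 151) = 144; 209 ⊕ 144 = 65.
P[4]: S = E(K, 144) = 137; 104 ⊕ 137 = 225.

P[1] = 75, P[2] = 144, P[3] = 65, P[4] = 225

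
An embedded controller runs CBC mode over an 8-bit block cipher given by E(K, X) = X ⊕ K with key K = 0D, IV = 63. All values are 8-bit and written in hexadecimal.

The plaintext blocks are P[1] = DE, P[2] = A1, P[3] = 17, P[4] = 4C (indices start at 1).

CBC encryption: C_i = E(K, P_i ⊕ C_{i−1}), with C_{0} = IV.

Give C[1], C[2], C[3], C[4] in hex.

C[1]: P[1] ⊕ 63 = BD; E(K, BD) = B0.
C[2]: P[2] ⊕ B0 = 11; E(K, 11) = 1C.
C[3]: P[3] ⊕ 1C = 0B; E(K, 0B) = 06.
C[4]: P[4] ⊕ 06 = 4A; E(K, 4A) = 47.

C[1] = B0, C[2] = 1C, C[3] = 06, C[4] = 47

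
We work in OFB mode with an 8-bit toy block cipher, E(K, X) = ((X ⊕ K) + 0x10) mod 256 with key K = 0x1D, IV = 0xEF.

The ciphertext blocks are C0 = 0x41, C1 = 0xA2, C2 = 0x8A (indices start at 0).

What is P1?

P1 = 0x8D

OFB decryption: S_i = E(K, S_{i−1}) with S_{−1} = IV; P_i = C_i ⊕ S_i.
P0: S = E(K, 0xEF) = 0x02; 0x41 ⊕ 0x02 = 0x43.
P1: S = E(K, 0x02) = 0x2F; 0xA2 ⊕ 0x2F = 0x8D.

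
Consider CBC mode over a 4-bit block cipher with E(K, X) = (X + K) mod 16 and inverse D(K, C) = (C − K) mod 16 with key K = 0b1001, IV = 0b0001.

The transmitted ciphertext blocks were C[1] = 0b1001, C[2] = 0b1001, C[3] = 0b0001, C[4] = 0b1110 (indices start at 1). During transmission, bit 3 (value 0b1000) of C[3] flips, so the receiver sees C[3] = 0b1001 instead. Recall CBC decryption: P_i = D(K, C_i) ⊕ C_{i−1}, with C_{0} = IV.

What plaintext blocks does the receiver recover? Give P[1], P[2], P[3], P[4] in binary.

P[1] = 0b0001, P[2] = 0b1001, P[3] = 0b1001, P[4] = 0b1100

Only C[3] changed, to 0b1001. In CBC, a change in C_i garbles P_i and flips the same bit in P_{i+1}. Decrypting the received ciphertext:
P[1]: D(K, 0b1001) = 0b0000; 0b0000 ⊕ 0b0001 = 0b0001.
P[2]: D(K, 0b1001) = 0b0000; 0b0000 ⊕ 0b1001 = 0b1001.
P[3]: D(K, 0b1001) = 0b0000; 0b0000 ⊕ 0b1001 = 0b1001.
P[4]: D(K, 0b1110) = 0b0101; 0b0101 ⊕ 0b1001 = 0b1100.
Blocks that differ from the original plaintext: P[3], P[4].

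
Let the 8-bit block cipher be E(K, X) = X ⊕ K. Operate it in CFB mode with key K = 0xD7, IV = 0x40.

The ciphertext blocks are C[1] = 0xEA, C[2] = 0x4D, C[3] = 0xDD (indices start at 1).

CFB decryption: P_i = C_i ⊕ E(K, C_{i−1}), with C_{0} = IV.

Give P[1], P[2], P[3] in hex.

P[1]: E(K, 0x40) = 0x97; 0xEA ⊕ 0x97 = 0x7D.
P[2]: E(K, 0xEA) = 0x3D; 0x4D ⊕ 0x3D = 0x70.
P[3]: E(K, 0x4D) = 0x9A; 0xDD ⊕ 0x9A = 0x47.

P[1] = 0x7D, P[2] = 0x70, P[3] = 0x47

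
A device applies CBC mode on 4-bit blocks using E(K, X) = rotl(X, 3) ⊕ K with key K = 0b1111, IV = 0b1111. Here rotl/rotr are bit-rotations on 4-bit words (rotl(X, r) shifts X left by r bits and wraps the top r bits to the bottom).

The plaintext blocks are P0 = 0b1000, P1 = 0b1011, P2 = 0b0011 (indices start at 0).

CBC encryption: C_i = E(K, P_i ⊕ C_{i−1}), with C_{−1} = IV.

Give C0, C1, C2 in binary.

C0: P0 ⊕ 0b1111 = 0b0111; E(K, 0b0111) = 0b0100.
C1: P1 ⊕ 0b0100 = 0b1111; E(K, 0b1111) = 0b0000.
C2: P2 ⊕ 0b0000 = 0b0011; E(K, 0b0011) = 0b0110.

C0 = 0b0100, C1 = 0b0000, C2 = 0b0110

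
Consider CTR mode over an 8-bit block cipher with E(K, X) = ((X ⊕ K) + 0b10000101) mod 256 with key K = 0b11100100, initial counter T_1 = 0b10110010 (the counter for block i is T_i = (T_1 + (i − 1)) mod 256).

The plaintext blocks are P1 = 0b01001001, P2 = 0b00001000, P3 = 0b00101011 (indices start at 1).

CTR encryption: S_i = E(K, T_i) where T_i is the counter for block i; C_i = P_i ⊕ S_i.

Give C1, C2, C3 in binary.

C1: T = 0b10110010, S = E(K, T) = 0b11011011; 0b01001001 ⊕ 0b11011011 = 0b10010010.
C2: T = 0b10110011, S = E(K, T) = 0b11011100; 0b00001000 ⊕ 0b11011100 = 0b11010100.
C3: T = 0b10110100, S = E(K, T) = 0b11010101; 0b00101011 ⊕ 0b11010101 = 0b11111110.

C1 = 0b10010010, C2 = 0b11010100, C3 = 0b11111110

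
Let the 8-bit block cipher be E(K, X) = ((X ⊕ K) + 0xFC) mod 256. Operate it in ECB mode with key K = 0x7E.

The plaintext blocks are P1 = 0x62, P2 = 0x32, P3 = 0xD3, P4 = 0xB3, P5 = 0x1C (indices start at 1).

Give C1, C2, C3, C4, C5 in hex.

C1 = 0x18, C2 = 0x48, C3 = 0xA9, C4 = 0xC9, C5 = 0x5E

ECB encryption: C_i = E(K, P_i).
C1: E(K, 0x62) = 0x18.
C2: E(K, 0x32) = 0x48.
C3: E(K, 0xD3) = 0xA9.
C4: E(K, 0xB3) = 0xC9.
C5: E(K, 0x1C) = 0x5E.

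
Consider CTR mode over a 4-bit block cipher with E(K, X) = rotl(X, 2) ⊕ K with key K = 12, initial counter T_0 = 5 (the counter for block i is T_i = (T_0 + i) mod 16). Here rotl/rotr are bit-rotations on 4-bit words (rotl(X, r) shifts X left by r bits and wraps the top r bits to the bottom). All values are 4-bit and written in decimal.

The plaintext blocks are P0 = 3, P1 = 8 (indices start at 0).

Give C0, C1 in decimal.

C0 = 10, C1 = 13

CTR encryption: S_i = E(K, T_i) where T_i is the counter for block i; C_i = P_i ⊕ S_i.
C0: T = 5, S = E(K, T) = 9; 3 ⊕ 9 = 10.
C1: T = 6, S = E(K, T) = 5; 8 ⊕ 5 = 13.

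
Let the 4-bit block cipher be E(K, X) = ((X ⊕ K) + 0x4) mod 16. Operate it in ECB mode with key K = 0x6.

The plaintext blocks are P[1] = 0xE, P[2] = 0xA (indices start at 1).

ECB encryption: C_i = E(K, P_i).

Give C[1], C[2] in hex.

C[1] = 0xC, C[2] = 0x0

C[1]: E(K, 0xE) = 0xC.
C[2]: E(K, 0xA) = 0x0.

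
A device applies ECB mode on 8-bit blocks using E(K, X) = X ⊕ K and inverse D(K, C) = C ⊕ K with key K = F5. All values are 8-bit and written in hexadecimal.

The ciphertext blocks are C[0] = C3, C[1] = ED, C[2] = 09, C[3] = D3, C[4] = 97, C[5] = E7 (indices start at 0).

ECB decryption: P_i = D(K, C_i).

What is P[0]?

P[0] = 36

P[0]: D(K, C3) = 36.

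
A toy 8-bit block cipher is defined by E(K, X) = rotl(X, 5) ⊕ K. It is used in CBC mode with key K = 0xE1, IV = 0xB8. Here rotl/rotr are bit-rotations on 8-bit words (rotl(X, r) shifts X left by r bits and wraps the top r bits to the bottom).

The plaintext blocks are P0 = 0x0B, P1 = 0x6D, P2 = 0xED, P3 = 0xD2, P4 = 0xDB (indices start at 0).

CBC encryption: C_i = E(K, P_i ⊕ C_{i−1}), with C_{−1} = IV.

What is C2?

C0: P0 ⊕ 0xB8 = 0xB3; E(K, 0xB3) = 0x97.
C1: P1 ⊕ 0x97 = 0xFA; E(K, 0xFA) = 0xBE.
C2: P2 ⊕ 0xBE = 0x53; E(K, 0x53) = 0x8B.

C2 = 0x8B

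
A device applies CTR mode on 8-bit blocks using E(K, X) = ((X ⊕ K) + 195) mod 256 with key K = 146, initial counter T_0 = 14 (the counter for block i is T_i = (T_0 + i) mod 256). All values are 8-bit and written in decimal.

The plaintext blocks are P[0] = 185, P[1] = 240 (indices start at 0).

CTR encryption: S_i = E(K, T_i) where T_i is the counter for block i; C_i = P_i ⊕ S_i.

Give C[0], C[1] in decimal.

C[0] = 230, C[1] = 144

C[0]: T = 14, S = E(K, T) = 95; 185 ⊕ 95 = 230.
C[1]: T = 15, S = E(K, T) = 96; 240 ⊕ 96 = 144.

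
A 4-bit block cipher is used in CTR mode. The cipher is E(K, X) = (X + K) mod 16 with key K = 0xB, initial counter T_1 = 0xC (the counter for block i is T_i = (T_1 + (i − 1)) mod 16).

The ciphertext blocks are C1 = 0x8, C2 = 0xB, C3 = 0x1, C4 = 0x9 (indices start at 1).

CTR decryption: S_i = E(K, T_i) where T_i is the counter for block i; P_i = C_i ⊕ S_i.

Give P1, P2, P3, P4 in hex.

P1: T = 0xC, S = E(K, T) = 0x7; 0x8 ⊕ 0x7 = 0xF.
P2: T = 0xD, S = E(K, T) = 0x8; 0xB ⊕ 0x8 = 0x3.
P3: T = 0xE, S = E(K, T) = 0x9; 0x1 ⊕ 0x9 = 0x8.
P4: T = 0xF, S = E(K, T) = 0xA; 0x9 ⊕ 0xA = 0x3.

P1 = 0xF, P2 = 0x3, P3 = 0x8, P4 = 0x3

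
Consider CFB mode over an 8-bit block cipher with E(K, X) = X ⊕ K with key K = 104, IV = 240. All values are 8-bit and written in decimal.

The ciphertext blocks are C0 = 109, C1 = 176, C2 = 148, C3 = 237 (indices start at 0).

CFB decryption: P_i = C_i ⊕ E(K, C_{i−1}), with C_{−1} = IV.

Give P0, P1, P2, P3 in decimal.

P0 = 245, P1 = 181, P2 = 76, P3 = 17

P0: E(K, 240) = 152; 109 ⊕ 152 = 245.
P1: E(K, 109) = 5; 176 ⊕ 5 = 181.
P2: E(K, 176) = 216; 148 ⊕ 216 = 76.
P3: E(K, 148) = 252; 237 ⊕ 252 = 17.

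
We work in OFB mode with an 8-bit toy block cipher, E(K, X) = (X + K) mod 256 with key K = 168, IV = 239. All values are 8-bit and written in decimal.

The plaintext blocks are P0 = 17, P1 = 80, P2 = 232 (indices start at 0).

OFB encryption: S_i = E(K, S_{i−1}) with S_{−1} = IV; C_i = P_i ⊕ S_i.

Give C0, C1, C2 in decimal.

C0: S = E(K, 239) = 151; 17 ⊕ 151 = 134.
C1: S = E(K, 151) = 63; 80 ⊕ 63 = 111.
C2: S = E(K, 63) = 231; 232 ⊕ 231 = 15.

C0 = 134, C1 = 111, C2 = 15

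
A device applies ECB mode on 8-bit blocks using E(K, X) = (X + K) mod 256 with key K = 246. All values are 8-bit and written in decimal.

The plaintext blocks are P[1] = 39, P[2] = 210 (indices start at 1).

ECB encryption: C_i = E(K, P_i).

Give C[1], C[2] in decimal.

C[1] = 29, C[2] = 200

C[1]: E(K, 39) = 29.
C[2]: E(K, 210) = 200.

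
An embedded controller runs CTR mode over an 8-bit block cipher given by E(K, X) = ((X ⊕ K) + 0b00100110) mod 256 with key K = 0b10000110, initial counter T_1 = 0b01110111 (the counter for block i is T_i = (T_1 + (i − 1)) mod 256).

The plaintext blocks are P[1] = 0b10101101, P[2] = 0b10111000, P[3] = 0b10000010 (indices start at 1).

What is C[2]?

CTR encryption: S_i = E(K, T_i) where T_i is the counter for block i; C_i = P_i ⊕ S_i.
C[1]: T = 0b01110111, S = E(K, T) = 0b00010111; 0b10101101 ⊕ 0b00010111 = 0b10111010.
C[2]: T = 0b01111000, S = E(K, T) = 0b00100100; 0b10111000 ⊕ 0b00100100 = 0b10011100.

C[2] = 0b10011100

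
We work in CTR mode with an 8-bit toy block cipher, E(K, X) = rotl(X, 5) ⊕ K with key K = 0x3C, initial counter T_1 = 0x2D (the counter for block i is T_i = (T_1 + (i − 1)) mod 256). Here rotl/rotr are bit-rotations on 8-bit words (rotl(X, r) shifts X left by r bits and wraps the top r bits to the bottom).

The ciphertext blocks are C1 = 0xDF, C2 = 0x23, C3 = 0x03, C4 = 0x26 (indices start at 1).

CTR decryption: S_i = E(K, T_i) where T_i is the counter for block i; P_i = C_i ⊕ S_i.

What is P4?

P4: T = 0x30, S = E(K, T) = 0x3A; 0x26 ⊕ 0x3A = 0x1C.

P4 = 0x1C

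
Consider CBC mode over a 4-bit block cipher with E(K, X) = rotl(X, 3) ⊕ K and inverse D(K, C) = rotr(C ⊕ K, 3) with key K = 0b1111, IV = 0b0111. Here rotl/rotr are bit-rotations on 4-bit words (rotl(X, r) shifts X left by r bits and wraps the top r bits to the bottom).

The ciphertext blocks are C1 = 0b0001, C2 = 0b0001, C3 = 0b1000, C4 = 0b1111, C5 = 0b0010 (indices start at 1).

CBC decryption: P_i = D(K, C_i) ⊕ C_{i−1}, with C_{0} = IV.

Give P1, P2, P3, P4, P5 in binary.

P1: D(K, 0b0001) = 0b1101; 0b1101 ⊕ 0b0111 = 0b1010.
P2: D(K, 0b0001) = 0b1101; 0b1101 ⊕ 0b0001 = 0b1100.
P3: D(K, 0b1000) = 0b1110; 0b1110 ⊕ 0b0001 = 0b1111.
P4: D(K, 0b1111) = 0b0000; 0b0000 ⊕ 0b1000 = 0b1000.
P5: D(K, 0b0010) = 0b1011; 0b1011 ⊕ 0b1111 = 0b0100.

P1 = 0b1010, P2 = 0b1100, P3 = 0b1111, P4 = 0b1000, P5 = 0b0100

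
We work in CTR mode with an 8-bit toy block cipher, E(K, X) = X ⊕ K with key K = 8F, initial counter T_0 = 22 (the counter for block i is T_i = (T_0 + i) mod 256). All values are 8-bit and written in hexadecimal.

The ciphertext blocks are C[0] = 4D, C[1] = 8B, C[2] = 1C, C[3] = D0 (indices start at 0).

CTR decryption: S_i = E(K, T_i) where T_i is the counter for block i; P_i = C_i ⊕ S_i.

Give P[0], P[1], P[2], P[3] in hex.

P[0]: T = 22, S = E(K, T) = AD; 4D ⊕ AD = E0.
P[1]: T = 23, S = E(K, T) = AC; 8B ⊕ AC = 27.
P[2]: T = 24, S = E(K, T) = AB; 1C ⊕ AB = B7.
P[3]: T = 25, S = E(K, T) = AA; D0 ⊕ AA = 7A.

P[0] = E0, P[1] = 27, P[2] = B7, P[3] = 7A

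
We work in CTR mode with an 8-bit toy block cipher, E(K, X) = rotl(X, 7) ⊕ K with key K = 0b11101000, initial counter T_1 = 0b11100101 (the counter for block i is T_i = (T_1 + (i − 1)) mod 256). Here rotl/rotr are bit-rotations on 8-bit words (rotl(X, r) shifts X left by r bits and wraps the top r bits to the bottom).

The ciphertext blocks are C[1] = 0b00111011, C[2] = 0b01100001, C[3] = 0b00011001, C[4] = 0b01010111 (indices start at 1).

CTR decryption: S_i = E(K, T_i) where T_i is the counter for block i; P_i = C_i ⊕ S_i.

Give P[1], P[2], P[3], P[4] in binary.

P[1]: T = 0b11100101, S = E(K, T) = 0b00011010; 0b00111011 ⊕ 0b00011010 = 0b00100001.
P[2]: T = 0b11100110, S = E(K, T) = 0b10011011; 0b01100001 ⊕ 0b10011011 = 0b11111010.
P[3]: T = 0b11100111, S = E(K, T) = 0b00011011; 0b00011001 ⊕ 0b00011011 = 0b00000010.
P[4]: T = 0b11101000, S = E(K, T) = 0b10011100; 0b01010111 ⊕ 0b10011100 = 0b11001011.

P[1] = 0b00100001, P[2] = 0b11111010, P[3] = 0b00000010, P[4] = 0b11001011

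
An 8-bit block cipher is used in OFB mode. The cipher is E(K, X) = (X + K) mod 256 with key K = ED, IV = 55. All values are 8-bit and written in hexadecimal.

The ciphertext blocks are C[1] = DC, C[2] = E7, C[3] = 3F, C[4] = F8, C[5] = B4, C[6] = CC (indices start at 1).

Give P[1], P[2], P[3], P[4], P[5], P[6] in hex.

OFB decryption: S_i = E(K, S_{i−1}) with S_{0} = IV; P_i = C_i ⊕ S_i.
P[1]: S = E(K, 55) = 42; DC ⊕ 42 = 9E.
P[2]: S = E(K, 42) = 2F; E7 ⊕ 2F = C8.
P[3]: S = E(K, 2F) = 1C; 3F ⊕ 1C = 23.
P[4]: S = E(K, 1C) = 09; F8 ⊕ 09 = F1.
P[5]: S = E(K, 09) = F6; B4 ⊕ F6 = 42.
P[6]: S = E(K, F6) = E3; CC ⊕ E3 = 2F.

P[1] = 9E, P[2] = C8, P[3] = 23, P[4] = F1, P[5] = 42, P[6] = 2F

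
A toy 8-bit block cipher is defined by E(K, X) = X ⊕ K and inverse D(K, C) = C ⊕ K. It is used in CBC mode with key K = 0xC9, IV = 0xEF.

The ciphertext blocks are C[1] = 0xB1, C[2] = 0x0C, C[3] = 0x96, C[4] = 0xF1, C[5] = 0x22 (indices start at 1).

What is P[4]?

P[4] = 0xAE

CBC decryption: P_i = D(K, C_i) ⊕ C_{i−1}, with C_{0} = IV.
P[4]: D(K, 0xF1) = 0x38; 0x38 ⊕ 0x96 = 0xAE.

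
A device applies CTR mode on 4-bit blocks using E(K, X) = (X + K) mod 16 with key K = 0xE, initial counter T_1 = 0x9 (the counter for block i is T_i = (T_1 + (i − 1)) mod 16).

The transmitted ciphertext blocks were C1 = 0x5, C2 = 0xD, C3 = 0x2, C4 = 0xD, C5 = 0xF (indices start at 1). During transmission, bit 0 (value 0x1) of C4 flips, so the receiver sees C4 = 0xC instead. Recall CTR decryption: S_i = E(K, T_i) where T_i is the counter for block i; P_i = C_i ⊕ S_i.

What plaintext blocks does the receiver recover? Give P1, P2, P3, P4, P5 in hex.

P1 = 0x2, P2 = 0x5, P3 = 0xB, P4 = 0x6, P5 = 0x4

Only C4 changed, to 0xC. In CTR, a change in C_i flips the same bit in P_i only; the keystream is unaffected. Decrypting the received ciphertext:
P1: T = 0x9, S = E(K, T) = 0x7; 0x5 ⊕ 0x7 = 0x2.
P2: T = 0xA, S = E(K, T) = 0x8; 0xD ⊕ 0x8 = 0x5.
P3: T = 0xB, S = E(K, T) = 0x9; 0x2 ⊕ 0x9 = 0xB.
P4: T = 0xC, S = E(K, T) = 0xA; 0xC ⊕ 0xA = 0x6.
P5: T = 0xD, S = E(K, T) = 0xB; 0xF ⊕ 0xB = 0x4.
Blocks that differ from the original plaintext: P4.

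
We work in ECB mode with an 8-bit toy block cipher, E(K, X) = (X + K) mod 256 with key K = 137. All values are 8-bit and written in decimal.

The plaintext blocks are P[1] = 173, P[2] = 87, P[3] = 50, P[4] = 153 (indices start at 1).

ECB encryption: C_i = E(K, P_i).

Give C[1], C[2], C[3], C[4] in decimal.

C[1] = 54, C[2] = 224, C[3] = 187, C[4] = 34

C[1]: E(K, 173) = 54.
C[2]: E(K, 87) = 224.
C[3]: E(K, 50) = 187.
C[4]: E(K, 153) = 34.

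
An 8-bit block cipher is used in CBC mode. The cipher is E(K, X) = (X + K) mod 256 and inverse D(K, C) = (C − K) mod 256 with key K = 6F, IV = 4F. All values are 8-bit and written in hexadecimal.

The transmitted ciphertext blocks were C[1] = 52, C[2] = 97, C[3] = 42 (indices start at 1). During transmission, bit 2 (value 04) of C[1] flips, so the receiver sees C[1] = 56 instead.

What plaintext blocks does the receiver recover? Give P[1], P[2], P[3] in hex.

P[1] = A8, P[2] = 7E, P[3] = 44

CBC decryption: P_i = D(K, C_i) ⊕ C_{i−1}, with C_{0} = IV.
Only C[1] changed, to 56. In CBC, a change in C_i garbles P_i and flips the same bit in P_{i+1}. Decrypting the received ciphertext:
P[1]: D(K, 56) = E7; E7 ⊕ 4F = A8.
P[2]: D(K, 97) = 28; 28 ⊕ 56 = 7E.
P[3]: D(K, 42) = D3; D3 ⊕ 97 = 44.
Blocks that differ from the original plaintext: P[1], P[2].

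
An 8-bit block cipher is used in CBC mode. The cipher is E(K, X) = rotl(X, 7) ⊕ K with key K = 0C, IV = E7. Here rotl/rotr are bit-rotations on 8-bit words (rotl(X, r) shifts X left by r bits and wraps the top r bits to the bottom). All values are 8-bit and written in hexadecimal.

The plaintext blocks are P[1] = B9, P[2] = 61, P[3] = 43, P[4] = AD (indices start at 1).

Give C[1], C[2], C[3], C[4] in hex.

CBC encryption: C_i = E(K, P_i ⊕ C_{i−1}), with C_{0} = IV.
C[1]: P[1] ⊕ E7 = 5E; E(K, 5E) = 23.
C[2]: P[2] ⊕ 23 = 42; E(K, 42) = 2D.
C[3]: P[3] ⊕ 2D = 6E; E(K, 6E) = 3B.
C[4]: P[4] ⊕ 3B = 96; E(K, 96) = 47.

C[1] = 23, C[2] = 2D, C[3] = 3B, C[4] = 47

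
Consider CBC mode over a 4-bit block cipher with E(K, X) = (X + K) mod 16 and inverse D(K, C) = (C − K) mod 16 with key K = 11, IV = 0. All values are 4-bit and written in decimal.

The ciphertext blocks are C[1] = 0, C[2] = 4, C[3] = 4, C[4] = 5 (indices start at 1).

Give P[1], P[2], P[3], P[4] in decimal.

CBC decryption: P_i = D(K, C_i) ⊕ C_{i−1}, with C_{0} = IV.
P[1]: D(K, 0) = 5; 5 ⊕ 0 = 5.
P[2]: D(K, 4) = 9; 9 ⊕ 0 = 9.
P[3]: D(K, 4) = 9; 9 ⊕ 4 = 13.
P[4]: D(K, 5) = 10; 10 ⊕ 4 = 14.

P[1] = 5, P[2] = 9, P[3] = 13, P[4] = 14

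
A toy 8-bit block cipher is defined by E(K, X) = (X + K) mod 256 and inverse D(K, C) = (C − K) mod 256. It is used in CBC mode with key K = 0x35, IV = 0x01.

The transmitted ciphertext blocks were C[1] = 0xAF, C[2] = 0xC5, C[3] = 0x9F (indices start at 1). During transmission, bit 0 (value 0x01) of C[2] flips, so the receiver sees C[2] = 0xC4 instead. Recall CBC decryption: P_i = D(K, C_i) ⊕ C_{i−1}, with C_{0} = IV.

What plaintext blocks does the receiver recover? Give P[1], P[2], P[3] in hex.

P[1] = 0x7B, P[2] = 0x20, P[3] = 0xAE

Only C[2] changed, to 0xC4. In CBC, a change in C_i garbles P_i and flips the same bit in P_{i+1}. Decrypting the received ciphertext:
P[1]: D(K, 0xAF) = 0x7A; 0x7A ⊕ 0x01 = 0x7B.
P[2]: D(K, 0xC4) = 0x8F; 0x8F ⊕ 0xAF = 0x20.
P[3]: D(K, 0x9F) = 0x6A; 0x6A ⊕ 0xC4 = 0xAE.
Blocks that differ from the original plaintext: P[2], P[3].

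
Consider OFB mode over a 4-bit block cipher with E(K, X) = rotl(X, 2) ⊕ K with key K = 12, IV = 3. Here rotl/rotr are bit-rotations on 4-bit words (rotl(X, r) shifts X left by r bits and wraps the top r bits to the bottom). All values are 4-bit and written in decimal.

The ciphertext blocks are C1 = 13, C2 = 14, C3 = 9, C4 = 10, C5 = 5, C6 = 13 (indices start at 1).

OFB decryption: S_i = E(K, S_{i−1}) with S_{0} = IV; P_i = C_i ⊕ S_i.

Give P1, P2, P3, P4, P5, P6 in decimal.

P1 = 13, P2 = 2, P3 = 6, P4 = 9, P5 = 5, P6 = 1

P1: S = E(K, 3) = 0; 13 ⊕ 0 = 13.
P2: S = E(K, 0) = 12; 14 ⊕ 12 = 2.
P3: S = E(K, 12) = 15; 9 ⊕ 15 = 6.
P4: S = E(K, 15) = 3; 10 ⊕ 3 = 9.
P5: S = E(K, 3) = 0; 5 ⊕ 0 = 5.
P6: S = E(K, 0) = 12; 13 ⊕ 12 = 1.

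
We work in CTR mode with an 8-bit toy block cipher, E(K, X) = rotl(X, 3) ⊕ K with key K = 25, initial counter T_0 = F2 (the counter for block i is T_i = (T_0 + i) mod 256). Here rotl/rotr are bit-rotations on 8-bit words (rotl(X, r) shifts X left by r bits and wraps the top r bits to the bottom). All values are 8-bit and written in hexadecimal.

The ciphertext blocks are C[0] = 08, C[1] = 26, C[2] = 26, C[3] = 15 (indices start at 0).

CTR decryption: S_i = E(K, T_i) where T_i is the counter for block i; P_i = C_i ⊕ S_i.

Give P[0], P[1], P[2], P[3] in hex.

P[0]: T = F2, S = E(K, T) = B2; 08 ⊕ B2 = BA.
P[1]: T = F3, S = E(K, T) = BA; 26 ⊕ BA = 9C.
P[2]: T = F4, S = E(K, T) = 82; 26 ⊕ 82 = A4.
P[3]: T = F5, S = E(K, T) = 8A; 15 ⊕ 8A = 9F.

P[0] = BA, P[1] = 9C, P[2] = A4, P[3] = 9F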